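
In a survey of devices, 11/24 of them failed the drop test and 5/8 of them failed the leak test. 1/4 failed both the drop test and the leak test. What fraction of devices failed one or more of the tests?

5/6

Apply inclusion-exclusion:
P(union) = 11/24 + 5/8 − 1/4 = 5/6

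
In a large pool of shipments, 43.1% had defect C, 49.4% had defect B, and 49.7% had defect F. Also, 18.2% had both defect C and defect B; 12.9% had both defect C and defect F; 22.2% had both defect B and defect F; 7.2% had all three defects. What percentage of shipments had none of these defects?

3.9%

By inclusion-exclusion,
P(union) = 43.1 + 49.4 + 49.7 − 18.2 − 12.9 − 22.2 + 7.2 = 96.1%
P(none) = 100% − 96.1% = 3.9%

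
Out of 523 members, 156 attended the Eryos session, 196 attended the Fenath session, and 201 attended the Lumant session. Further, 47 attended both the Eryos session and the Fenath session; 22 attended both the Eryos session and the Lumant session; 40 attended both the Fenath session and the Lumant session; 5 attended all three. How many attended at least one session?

By inclusion-exclusion,
|union| = 156 + 196 + 201 − 47 − 22 − 40 + 5 = 449

449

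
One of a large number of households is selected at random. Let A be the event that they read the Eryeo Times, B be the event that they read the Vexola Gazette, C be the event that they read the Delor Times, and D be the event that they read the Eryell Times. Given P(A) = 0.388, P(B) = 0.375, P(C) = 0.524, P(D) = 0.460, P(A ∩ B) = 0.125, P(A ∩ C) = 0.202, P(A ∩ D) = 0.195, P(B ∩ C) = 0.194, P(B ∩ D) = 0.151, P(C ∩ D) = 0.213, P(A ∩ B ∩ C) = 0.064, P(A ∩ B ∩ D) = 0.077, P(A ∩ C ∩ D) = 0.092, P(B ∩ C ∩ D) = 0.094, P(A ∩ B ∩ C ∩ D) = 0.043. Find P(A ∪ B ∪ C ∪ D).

0.951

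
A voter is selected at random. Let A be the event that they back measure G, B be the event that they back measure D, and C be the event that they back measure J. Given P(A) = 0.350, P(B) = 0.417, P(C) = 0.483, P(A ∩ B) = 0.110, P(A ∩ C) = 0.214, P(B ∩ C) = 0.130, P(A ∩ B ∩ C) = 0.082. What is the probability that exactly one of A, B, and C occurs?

P(exactly one) = 0.350 + 0.417 + 0.483 − 2·0.110 − 2·0.214 − 2·0.130 + 3·0.082 = 0.588

0.588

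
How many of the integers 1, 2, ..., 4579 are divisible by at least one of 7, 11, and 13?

1285

Apply inclusion-exclusion:
654 + 416 + 352 − 59 − 50 − 32 + 4 = 1285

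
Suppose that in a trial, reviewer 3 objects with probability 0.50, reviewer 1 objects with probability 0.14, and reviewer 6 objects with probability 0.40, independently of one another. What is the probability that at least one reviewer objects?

Since the events are independent, P(none) is the product of the individual non-occurrence probabilities.
P(none) = (1 − 0.50) × (1 − 0.14) × (1 − 0.40) = 0.50 × 0.86 × 0.60 = 0.258
P(at least one) = 1 − 0.258 = 0.742

0.742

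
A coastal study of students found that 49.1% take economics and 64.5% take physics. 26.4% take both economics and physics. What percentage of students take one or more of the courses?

P(union) = 49.1 + 64.5 − 26.4 = 87.2%

87.2%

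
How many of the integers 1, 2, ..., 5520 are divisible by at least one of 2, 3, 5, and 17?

4135

By inclusion-exclusion,
2760 + 1840 + 1104 + 324 − 920 − 552 − 162 − 368 − 108 − 64 + 184 + 54 + 32 + 21 − 10 = 4135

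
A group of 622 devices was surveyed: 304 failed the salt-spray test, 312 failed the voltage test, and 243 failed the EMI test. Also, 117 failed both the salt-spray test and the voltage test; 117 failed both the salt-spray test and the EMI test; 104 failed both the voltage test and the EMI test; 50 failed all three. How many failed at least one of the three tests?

Inclusion–exclusion gives
|at least one| = 304 + 312 + 243 − 117 − 117 − 104 + 50 = 571

571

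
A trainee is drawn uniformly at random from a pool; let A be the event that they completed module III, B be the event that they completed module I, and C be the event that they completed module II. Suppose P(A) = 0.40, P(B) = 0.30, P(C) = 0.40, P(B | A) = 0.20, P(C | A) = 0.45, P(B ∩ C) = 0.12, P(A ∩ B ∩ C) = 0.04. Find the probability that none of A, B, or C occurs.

0.24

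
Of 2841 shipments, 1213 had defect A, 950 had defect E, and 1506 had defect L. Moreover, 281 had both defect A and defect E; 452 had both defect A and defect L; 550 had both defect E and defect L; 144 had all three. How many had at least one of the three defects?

2530

Apply inclusion-exclusion:
N(≥1) = 1213 + 950 + 1506 − 281 − 452 − 550 + 144 = 2530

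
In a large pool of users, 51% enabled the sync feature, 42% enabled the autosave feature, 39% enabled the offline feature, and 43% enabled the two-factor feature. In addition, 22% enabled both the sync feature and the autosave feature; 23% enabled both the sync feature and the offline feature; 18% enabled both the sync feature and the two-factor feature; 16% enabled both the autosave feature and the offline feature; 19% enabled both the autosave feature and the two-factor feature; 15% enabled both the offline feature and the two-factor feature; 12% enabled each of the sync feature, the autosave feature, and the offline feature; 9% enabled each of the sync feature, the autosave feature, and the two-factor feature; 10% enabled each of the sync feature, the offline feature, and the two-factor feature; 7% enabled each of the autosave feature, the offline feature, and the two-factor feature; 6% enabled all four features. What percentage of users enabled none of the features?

6%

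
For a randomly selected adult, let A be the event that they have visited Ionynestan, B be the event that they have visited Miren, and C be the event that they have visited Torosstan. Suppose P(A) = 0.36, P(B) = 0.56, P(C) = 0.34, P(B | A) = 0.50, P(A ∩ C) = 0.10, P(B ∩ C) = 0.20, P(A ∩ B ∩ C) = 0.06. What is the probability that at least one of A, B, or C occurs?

0.84

P(A ∩ B) = P(A)·P(B|A) = 0.36 × 0.50 = 0.18
P(A ∪ B ∪ C) = 0.36 + 0.56 + 0.34 − 0.18 − 0.10 − 0.20 + 0.06 = 0.84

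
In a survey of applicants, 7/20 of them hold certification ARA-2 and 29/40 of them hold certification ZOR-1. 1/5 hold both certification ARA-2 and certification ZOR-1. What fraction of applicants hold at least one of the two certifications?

7/8

P(≥1) = 7/20 + 29/40 − 1/5 = 7/8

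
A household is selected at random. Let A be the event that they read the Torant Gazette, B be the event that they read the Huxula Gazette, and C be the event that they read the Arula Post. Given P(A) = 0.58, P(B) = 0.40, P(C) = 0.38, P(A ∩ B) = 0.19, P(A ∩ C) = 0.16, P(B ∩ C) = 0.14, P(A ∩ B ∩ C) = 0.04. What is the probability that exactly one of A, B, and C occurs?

0.50

P(exactly one) = 0.58 + 0.40 + 0.38 − 2·0.19 − 2·0.16 − 2·0.14 + 3·0.04 = 0.50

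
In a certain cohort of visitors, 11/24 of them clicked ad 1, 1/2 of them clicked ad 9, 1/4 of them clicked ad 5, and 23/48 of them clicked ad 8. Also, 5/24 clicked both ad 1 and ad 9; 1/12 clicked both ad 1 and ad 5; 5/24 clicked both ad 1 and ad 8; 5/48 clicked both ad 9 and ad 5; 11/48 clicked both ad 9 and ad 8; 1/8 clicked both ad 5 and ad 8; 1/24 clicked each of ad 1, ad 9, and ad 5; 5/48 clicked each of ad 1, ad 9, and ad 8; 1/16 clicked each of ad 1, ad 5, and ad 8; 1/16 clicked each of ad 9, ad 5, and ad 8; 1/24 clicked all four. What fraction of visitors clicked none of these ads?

Using inclusion–exclusion:
P(at least one) = 11/24 + 1/2 + 1/4 + 23/48 − 5/24 − 1/12 − 5/24 − 5/48 − 11/48 − 1/8 + 1/24 + 5/48 + 1/16 + 1/16 − 1/24 = 23/24
P(none) = 1 − 23/24 = 1/24

1/24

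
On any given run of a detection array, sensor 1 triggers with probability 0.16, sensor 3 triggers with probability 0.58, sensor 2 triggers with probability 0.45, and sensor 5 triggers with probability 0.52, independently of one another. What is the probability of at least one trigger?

Since the events are independent, P(none) is the product of the individual non-occurrence probabilities.
P(none) = (1 − 0.16) × (1 − 0.58) × (1 − 0.45) × (1 − 0.52) = 0.84 × 0.42 × 0.55 × 0.48 = 0.0931392
P(at least one) = 1 − 0.0931392 = 0.9068608

0.9068608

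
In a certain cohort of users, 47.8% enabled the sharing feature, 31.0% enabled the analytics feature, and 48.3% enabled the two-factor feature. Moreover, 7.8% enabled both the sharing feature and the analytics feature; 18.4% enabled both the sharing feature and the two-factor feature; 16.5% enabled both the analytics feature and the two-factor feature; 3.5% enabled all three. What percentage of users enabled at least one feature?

87.9%

P(at least one) = 47.8 + 31.0 + 48.3 − 7.8 − 18.4 − 16.5 + 3.5 = 87.9%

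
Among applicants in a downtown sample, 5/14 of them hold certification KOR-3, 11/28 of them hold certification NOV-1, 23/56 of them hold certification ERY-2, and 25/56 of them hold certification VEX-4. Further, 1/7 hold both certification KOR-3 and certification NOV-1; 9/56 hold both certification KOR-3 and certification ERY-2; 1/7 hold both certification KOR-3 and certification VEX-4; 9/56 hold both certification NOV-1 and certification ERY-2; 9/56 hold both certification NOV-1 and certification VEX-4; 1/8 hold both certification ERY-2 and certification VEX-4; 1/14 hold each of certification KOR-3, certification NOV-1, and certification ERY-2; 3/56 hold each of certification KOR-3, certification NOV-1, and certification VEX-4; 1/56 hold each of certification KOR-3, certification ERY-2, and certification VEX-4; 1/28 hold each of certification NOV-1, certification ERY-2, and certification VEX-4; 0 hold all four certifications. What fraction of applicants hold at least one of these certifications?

P(union) = 5/14 + 11/28 + 23/56 + 25/56 − 1/7 − 9/56 − 1/7 − 9/56 − 9/56 − 1/8 + 1/14 + 3/56 + 1/56 + 1/28 − 0 = 25/28

25/28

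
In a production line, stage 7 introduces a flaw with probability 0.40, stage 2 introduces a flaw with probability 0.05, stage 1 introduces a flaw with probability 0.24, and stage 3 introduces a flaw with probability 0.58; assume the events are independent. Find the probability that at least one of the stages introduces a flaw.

P(none) = (1 − 0.40) × (1 − 0.05) × (1 − 0.24) × (1 − 0.58) = 0.60 × 0.95 × 0.76 × 0.42 = 0.181944
P(at least one) = 1 − 0.181944 = 0.818056

0.818056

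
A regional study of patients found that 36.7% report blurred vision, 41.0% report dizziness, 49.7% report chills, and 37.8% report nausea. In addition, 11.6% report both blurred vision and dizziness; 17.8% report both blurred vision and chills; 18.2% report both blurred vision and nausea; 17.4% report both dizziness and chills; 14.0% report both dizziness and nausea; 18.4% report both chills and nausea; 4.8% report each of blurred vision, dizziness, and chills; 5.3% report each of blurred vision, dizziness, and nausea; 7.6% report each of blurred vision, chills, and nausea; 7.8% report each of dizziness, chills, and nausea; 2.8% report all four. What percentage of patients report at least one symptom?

90.5%

Using inclusion–exclusion:
P(union) = 36.7 + 41.0 + 49.7 + 37.8 − 11.6 − 17.8 − 18.2 − 17.4 − 14.0 − 18.4 + 4.8 + 5.3 + 7.6 + 7.8 − 2.8 = 90.5%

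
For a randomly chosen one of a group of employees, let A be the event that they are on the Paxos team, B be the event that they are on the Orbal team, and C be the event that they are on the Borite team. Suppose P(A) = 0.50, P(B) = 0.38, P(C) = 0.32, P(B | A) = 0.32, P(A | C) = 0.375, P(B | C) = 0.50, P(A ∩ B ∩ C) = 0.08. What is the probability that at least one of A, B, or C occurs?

0.84

P(A ∩ B) = P(A)·P(B|A) = 0.50 × 0.32 = 0.16
P(A ∩ C) = P(C)·P(A|C) = 0.32 × 0.375 = 0.12
P(B ∩ C) = P(C)·P(B|C) = 0.32 × 0.50 = 0.16
By inclusion–exclusion:
P(A ∪ B ∪ C) = 0.50 + 0.38 + 0.32 − 0.16 − 0.12 − 0.16 + 0.08 = 0.84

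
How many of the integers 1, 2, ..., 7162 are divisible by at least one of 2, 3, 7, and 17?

By inclusion–exclusion:
⌊7162/2⌋ + ⌊7162/3⌋ + ⌊7162/7⌋ + ⌊7162/17⌋ − ⌊7162/6⌋ − ⌊7162/14⌋ − ⌊7162/34⌋ − ⌊7162/21⌋ − ⌊7162/51⌋ − ⌊7162/119⌋ + ⌊7162/42⌋ + ⌊7162/102⌋ + ⌊7162/238⌋ + ⌊7162/357⌋ − ⌊7162/714⌋ = 3581 + 2387 + 1023 + 421 − 1193 − 511 − 210 − 341 − 140 − 60 + 170 + 70 + 30 + 20 − 10 = 5237

5237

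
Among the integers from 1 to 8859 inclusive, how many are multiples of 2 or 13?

Using inclusion–exclusion:
floor(8859/2) + floor(8859/13) − floor(8859/26) = 4429 + 681 − 340 = 4770

4770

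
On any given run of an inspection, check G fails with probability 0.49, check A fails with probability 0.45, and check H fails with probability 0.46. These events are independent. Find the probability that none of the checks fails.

0.15147

Independence gives P(none) = ∏(1 − pᵢ).
P(none) = (1 − 0.49) × (1 − 0.45) × (1 − 0.46) = 0.51 × 0.55 × 0.54 = 0.15147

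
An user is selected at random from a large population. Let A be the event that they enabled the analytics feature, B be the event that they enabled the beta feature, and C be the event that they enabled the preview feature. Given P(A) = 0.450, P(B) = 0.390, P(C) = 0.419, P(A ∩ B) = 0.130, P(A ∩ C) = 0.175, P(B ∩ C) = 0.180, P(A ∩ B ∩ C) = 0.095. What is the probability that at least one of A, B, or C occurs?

0.869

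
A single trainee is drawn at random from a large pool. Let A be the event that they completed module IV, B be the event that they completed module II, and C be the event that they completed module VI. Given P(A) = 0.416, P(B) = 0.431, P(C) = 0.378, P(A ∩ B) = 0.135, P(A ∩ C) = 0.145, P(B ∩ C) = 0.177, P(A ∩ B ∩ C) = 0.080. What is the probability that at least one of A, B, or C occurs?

P(A ∪ B ∪ C) = 0.416 + 0.431 + 0.378 − 0.135 − 0.145 − 0.177 + 0.080 = 0.848

0.848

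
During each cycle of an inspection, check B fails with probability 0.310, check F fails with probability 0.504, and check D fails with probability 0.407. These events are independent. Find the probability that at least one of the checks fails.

Since the events are independent, P(none) is the product of the individual non-occurrence probabilities.
P(none) = (1 − 0.310) × (1 − 0.504) × (1 − 0.407) = 0.690 × 0.496 × 0.593 = 0.20294832
P(at least one) = 1 − 0.20294832 = 0.79705168

0.79705168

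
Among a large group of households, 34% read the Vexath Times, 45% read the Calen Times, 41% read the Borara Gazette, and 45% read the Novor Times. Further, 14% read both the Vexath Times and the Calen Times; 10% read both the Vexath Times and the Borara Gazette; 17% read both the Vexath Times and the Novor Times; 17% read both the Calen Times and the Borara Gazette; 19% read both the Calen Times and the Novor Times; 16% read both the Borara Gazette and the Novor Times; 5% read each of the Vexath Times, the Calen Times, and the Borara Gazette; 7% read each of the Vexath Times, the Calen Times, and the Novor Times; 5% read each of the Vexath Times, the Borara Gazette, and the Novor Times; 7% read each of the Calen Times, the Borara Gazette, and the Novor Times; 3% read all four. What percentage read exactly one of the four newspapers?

39%

P(exactly one) = 34 + 45 + 41 + 45 − 2·14 − 2·10 − 2·17 − 2·17 − 2·19 − 2·16 + 3·5 + 3·7 + 3·5 + 3·7 − 4·3 = 39%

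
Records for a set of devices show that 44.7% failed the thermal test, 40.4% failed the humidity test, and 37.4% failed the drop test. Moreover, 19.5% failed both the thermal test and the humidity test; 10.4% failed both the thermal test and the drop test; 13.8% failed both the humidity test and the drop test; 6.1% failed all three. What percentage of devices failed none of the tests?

15.1%

Apply inclusion-exclusion:
P(union) = 44.7 + 40.4 + 37.4 − 19.5 − 10.4 − 13.8 + 6.1 = 84.9%
P(none) = 100% − 84.9% = 15.1%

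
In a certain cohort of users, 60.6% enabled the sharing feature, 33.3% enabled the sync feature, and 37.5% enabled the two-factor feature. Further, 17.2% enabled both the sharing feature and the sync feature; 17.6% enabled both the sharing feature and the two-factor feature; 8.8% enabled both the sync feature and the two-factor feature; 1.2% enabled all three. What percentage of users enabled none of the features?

11.0%

Apply inclusion-exclusion:
P(≥1) = 60.6 + 33.3 + 37.5 − 17.2 − 17.6 − 8.8 + 1.2 = 89.0%
P(none) = 100% − 89.0% = 11.0%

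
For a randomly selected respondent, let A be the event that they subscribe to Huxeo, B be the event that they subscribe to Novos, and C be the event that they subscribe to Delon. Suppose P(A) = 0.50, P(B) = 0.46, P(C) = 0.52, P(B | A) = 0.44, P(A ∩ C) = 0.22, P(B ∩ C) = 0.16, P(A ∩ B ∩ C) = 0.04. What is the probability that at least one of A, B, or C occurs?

0.92

P(A ∩ B) = P(A)·P(B|A) = 0.50 × 0.44 = 0.22
P(A ∪ B ∪ C) = 0.50 + 0.46 + 0.52 − 0.22 − 0.22 − 0.16 + 0.04 = 0.92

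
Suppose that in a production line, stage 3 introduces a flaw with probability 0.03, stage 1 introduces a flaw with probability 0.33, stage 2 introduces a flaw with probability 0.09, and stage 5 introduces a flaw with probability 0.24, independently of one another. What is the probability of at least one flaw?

Independence gives P(none) = ∏(1 − pᵢ).
P(none) = (1 − 0.03) × (1 − 0.33) × (1 − 0.09) × (1 − 0.24) = 0.97 × 0.67 × 0.91 × 0.76 = 0.44947084
P(at least one) = 1 − 0.44947084 = 0.55052916

0.55052916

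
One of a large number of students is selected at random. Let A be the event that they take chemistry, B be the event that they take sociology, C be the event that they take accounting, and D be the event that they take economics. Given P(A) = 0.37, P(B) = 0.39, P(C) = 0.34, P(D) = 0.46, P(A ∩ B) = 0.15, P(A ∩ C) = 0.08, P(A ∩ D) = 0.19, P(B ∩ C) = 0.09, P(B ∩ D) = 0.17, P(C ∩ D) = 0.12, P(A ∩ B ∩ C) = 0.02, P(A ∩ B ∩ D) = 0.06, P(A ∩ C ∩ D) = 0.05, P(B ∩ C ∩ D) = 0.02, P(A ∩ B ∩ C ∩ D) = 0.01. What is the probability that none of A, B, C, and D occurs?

0.10

Inclusion–exclusion gives
P(A ∪ B ∪ C ∪ D) = 0.37 + 0.39 + 0.34 + 0.46 − 0.15 − 0.08 − 0.19 − 0.09 − 0.17 − 0.12 + 0.02 + 0.06 + 0.05 + 0.02 − 0.01 = 0.90
P(none) = 1 − 0.90 = 0.10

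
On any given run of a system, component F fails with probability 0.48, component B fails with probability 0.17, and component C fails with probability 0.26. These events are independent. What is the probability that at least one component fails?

P(none) = (1 − 0.48) × (1 − 0.17) × (1 − 0.26) = 0.52 × 0.83 × 0.74 = 0.319384
P(at least one) = 1 − 0.319384 = 0.680616

0.680616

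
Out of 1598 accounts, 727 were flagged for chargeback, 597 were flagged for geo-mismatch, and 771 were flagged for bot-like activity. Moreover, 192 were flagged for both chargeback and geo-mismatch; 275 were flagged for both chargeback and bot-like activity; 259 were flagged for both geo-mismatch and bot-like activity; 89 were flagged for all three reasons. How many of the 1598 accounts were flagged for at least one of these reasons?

1458

Inclusion–exclusion gives
N(≥1) = 727 + 597 + 771 − 192 − 275 − 259 + 89 = 1458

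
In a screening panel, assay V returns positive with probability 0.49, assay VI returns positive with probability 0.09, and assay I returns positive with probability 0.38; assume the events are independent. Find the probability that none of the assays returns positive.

0.287742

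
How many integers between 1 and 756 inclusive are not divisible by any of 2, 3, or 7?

By inclusion–exclusion:
378 + 252 + 108 − 126 − 54 − 36 + 18 = 540
756 − 540 = 216

216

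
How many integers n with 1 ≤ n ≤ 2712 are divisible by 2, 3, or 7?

Apply inclusion-exclusion:
floor(2712/2) + floor(2712/3) + floor(2712/7) − floor(2712/6) − floor(2712/14) − floor(2712/21) + floor(2712/42) = 1356 + 904 + 387 − 452 − 193 − 129 + 64 = 1937

1937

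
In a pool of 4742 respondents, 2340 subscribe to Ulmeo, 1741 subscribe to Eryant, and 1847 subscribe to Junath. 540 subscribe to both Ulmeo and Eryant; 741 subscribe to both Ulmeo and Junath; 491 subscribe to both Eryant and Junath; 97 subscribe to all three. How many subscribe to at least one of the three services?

N(≥1) = 2340 + 1741 + 1847 − 540 − 741 − 491 + 97 = 4253

4253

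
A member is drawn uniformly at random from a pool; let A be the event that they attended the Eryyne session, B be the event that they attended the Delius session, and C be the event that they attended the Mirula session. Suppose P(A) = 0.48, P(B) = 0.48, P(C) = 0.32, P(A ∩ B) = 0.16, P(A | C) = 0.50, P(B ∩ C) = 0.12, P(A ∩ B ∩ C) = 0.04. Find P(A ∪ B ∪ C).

P(A ∩ C) = P(C)·P(A|C) = 0.32 × 0.50 = 0.16
By inclusion-exclusion,
P(A ∪ B ∪ C) = 0.48 + 0.48 + 0.32 − 0.16 − 0.16 − 0.12 + 0.04 = 0.88

0.88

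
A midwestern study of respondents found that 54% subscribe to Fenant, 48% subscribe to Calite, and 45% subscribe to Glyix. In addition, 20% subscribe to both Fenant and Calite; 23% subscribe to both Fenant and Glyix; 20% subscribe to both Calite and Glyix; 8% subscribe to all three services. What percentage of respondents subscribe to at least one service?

92%

Using inclusion–exclusion:
P(at least one) = 54 + 48 + 45 − 20 − 23 − 20 + 8 = 92%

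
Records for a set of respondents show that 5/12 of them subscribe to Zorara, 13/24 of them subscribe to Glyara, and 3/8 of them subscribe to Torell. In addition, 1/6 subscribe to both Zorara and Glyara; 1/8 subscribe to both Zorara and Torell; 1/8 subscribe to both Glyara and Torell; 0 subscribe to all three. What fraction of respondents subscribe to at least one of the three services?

Apply inclusion-exclusion:
P(at least one) = 5/12 + 13/24 + 3/8 − 1/6 − 1/8 − 1/8 + 0 = 11/12

11/12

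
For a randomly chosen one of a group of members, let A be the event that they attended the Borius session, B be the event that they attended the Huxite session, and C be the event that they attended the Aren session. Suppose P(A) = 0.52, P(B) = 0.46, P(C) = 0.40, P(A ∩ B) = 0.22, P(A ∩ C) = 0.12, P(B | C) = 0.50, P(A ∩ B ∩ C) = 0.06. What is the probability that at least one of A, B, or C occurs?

P(B ∩ C) = P(C)·P(B|C) = 0.40 × 0.50 = 0.20
Using inclusion–exclusion:
P(A ∪ B ∪ C) = 0.52 + 0.46 + 0.40 − 0.22 − 0.12 − 0.20 + 0.06 = 0.90

0.90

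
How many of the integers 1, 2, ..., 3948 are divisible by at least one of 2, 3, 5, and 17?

2957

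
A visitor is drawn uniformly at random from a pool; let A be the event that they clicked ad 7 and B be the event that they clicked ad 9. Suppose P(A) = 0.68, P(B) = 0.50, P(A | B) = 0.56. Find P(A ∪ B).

P(A ∩ B) = P(B)·P(A|B) = 0.50 × 0.56 = 0.28
Using inclusion–exclusion:
P(A ∪ B) = 0.68 + 0.50 − 0.28 = 0.90

0.90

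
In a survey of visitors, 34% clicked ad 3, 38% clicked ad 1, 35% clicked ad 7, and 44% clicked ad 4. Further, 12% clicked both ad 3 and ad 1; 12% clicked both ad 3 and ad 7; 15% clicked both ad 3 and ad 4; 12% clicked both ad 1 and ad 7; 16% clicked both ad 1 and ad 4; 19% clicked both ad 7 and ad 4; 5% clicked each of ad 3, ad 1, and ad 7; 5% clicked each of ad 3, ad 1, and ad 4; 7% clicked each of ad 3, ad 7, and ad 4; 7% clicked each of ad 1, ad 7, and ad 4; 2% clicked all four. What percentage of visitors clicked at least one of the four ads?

P(union) = 34 + 38 + 35 + 44 − 12 − 12 − 15 − 12 − 16 − 19 + 5 + 5 + 7 + 7 − 2 = 87%

87%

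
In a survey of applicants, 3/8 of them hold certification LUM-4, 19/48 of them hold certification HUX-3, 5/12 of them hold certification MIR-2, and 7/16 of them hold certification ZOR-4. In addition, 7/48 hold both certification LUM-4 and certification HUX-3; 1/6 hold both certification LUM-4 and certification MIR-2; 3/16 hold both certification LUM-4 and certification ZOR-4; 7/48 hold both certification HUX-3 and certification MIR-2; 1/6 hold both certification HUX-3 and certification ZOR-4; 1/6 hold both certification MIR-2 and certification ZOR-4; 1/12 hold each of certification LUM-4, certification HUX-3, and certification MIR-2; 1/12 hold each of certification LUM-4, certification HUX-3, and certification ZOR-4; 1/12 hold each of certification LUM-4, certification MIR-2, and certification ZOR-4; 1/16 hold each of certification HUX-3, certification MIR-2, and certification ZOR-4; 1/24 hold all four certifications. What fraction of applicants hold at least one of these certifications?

Using inclusion–exclusion:
P(at least one) = 3/8 + 19/48 + 5/12 + 7/16 − 7/48 − 1/6 − 3/16 − 7/48 − 1/6 − 1/6 + 1/12 + 1/12 + 1/12 + 1/16 − 1/24 = 11/12

11/12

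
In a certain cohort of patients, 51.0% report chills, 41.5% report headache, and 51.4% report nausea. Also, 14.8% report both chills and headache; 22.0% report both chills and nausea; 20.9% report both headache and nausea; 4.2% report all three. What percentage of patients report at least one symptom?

By inclusion-exclusion,
P(at least one) = 51.0 + 41.5 + 51.4 − 14.8 − 22.0 − 20.9 + 4.2 = 90.4%

90.4%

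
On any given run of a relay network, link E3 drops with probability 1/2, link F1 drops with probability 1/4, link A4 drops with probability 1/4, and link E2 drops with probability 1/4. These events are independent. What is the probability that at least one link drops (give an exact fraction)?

101/128

Since the events are independent, P(none) is the product of the individual non-occurrence probabilities.
P(none) = (1 − 1/2) × (1 − 1/4) × (1 − 1/4) × (1 − 1/4) = 1/2 × 3/4 × 3/4 × 3/4 = 27/128
P(at least one) = 1 − 27/128 = 101/128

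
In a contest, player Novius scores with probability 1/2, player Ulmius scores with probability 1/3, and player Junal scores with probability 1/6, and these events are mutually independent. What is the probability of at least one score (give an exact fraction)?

P(none) = (1 − 1/2) × (1 − 1/3) × (1 − 1/6) = 1/2 × 2/3 × 5/6 = 5/18
P(at least one) = 1 − 5/18 = 13/18

13/18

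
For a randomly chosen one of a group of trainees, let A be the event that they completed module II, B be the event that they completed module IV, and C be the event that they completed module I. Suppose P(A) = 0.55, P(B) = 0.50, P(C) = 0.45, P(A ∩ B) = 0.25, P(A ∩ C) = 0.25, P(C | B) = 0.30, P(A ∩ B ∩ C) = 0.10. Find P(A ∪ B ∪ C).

P(B ∩ C) = P(B)·P(C|B) = 0.50 × 0.30 = 0.15
P(A ∪ B ∪ C) = 0.55 + 0.50 + 0.45 − 0.25 − 0.25 − 0.15 + 0.10 = 0.95

0.95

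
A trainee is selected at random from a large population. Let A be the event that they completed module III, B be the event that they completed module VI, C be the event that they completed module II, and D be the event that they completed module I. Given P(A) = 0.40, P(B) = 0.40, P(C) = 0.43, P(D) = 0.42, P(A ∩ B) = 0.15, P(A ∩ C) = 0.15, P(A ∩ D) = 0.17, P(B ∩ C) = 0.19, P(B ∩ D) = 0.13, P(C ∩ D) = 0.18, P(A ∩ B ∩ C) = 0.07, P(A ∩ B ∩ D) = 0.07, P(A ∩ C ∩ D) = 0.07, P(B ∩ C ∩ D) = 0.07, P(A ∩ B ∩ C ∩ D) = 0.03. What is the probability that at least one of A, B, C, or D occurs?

P(A ∪ B ∪ C ∪ D) = 0.40 + 0.40 + 0.43 + 0.42 − 0.15 − 0.15 − 0.17 − 0.19 − 0.13 − 0.18 + 0.07 + 0.07 + 0.07 + 0.07 − 0.03 = 0.93

0.93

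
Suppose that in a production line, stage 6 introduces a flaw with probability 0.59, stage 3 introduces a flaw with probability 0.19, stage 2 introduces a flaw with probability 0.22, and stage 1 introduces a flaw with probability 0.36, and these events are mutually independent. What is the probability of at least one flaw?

0.83421568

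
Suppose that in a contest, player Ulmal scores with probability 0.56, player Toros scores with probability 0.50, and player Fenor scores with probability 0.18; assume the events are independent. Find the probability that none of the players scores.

P(none) = (1 − 0.56) × (1 − 0.50) × (1 − 0.18) = 0.44 × 0.50 × 0.82 = 0.1804

0.1804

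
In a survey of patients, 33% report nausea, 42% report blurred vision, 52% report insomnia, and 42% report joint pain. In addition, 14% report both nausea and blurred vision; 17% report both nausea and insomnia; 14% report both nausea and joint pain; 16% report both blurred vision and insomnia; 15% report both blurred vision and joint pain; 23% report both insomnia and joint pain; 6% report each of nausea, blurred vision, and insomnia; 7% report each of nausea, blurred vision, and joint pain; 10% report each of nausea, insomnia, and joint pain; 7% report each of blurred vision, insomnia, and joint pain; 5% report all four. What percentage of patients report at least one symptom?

95%

Inclusion–exclusion gives
P(≥1) = 33 + 42 + 52 + 42 − 14 − 17 − 14 − 16 − 15 − 23 + 6 + 7 + 10 + 7 − 5 = 95%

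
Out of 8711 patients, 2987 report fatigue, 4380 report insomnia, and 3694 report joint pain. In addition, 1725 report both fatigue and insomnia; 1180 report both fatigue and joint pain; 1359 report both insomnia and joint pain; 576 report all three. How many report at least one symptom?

7373

By inclusion–exclusion:
|union| = 2987 + 4380 + 3694 − 1725 − 1180 − 1359 + 576 = 7373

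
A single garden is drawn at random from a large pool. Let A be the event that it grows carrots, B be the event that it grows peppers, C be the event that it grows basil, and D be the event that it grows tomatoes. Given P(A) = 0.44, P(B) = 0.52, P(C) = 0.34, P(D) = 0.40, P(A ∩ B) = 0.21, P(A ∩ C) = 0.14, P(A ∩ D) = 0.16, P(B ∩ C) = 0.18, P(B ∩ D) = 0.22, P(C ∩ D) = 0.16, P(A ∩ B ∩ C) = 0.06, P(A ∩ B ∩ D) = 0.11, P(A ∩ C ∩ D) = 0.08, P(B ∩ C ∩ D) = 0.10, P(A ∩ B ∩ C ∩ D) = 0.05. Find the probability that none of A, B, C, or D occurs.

0.07

By inclusion-exclusion,
P(A ∪ B ∪ C ∪ D) = 0.44 + 0.52 + 0.34 + 0.40 − 0.21 − 0.14 − 0.16 − 0.18 − 0.22 − 0.16 + 0.06 + 0.11 + 0.08 + 0.10 − 0.05 = 0.93
P(none) = 1 − 0.93 = 0.07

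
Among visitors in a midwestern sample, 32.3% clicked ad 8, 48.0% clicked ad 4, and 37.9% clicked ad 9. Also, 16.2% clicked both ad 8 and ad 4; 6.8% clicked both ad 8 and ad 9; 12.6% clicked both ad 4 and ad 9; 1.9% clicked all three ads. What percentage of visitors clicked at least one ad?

P(union) = 32.3 + 48.0 + 37.9 − 16.2 − 6.8 − 12.6 + 1.9 = 84.5%

84.5%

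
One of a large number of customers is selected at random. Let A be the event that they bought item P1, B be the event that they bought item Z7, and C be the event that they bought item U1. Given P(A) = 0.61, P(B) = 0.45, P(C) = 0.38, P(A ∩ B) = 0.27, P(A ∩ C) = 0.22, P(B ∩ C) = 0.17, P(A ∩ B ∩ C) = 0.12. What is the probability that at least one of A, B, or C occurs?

Inclusion–exclusion gives
P(A ∪ B ∪ C) = 0.61 + 0.45 + 0.38 − 0.27 − 0.22 − 0.17 + 0.12 = 0.90

0.90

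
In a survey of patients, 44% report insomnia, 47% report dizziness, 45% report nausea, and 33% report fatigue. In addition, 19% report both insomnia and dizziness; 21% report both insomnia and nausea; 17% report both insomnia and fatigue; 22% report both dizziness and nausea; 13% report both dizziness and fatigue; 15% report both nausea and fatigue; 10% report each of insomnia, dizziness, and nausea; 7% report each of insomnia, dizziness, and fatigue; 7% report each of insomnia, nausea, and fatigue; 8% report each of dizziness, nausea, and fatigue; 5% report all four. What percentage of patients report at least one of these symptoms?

Inclusion–exclusion gives
P(≥1) = 44 + 47 + 45 + 33 − 19 − 21 − 17 − 22 − 13 − 15 + 10 + 7 + 7 + 8 − 5 = 89%

89%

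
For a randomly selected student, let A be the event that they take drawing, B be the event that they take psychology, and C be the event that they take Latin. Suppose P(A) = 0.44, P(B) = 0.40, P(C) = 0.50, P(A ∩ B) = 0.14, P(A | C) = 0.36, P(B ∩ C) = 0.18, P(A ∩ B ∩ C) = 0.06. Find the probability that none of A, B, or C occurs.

P(A ∩ C) = P(C)·P(A|C) = 0.50 × 0.36 = 0.18
P(A ∪ B ∪ C) = 0.44 + 0.40 + 0.50 − 0.14 − 0.18 − 0.18 + 0.06 = 0.90
P(none) = 1 − 0.90 = 0.10

0.10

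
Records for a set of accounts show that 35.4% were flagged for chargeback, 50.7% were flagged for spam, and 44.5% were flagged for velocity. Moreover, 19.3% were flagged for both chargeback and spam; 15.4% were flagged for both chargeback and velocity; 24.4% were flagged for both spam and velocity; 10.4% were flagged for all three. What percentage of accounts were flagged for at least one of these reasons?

Using inclusion–exclusion:
P(at least one) = 35.4 + 50.7 + 44.5 − 19.3 − 15.4 − 24.4 + 10.4 = 81.9%

81.9%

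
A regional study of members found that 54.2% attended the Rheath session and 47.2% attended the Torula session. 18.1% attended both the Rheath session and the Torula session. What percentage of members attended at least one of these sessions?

By inclusion-exclusion,
P(union) = 54.2 + 47.2 − 18.1 = 83.3%

83.3%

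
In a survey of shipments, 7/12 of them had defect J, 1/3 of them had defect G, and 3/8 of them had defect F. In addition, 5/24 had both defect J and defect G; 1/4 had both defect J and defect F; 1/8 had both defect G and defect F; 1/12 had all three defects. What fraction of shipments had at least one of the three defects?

19/24

Using inclusion–exclusion:
P(at least one) = 7/12 + 1/3 + 3/8 − 5/24 − 1/4 − 1/8 + 1/12 = 19/24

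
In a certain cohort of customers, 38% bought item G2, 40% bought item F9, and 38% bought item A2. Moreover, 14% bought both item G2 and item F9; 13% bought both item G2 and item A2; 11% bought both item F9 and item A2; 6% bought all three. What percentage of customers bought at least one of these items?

By inclusion-exclusion,
P(at least one) = 38 + 40 + 38 − 14 − 13 − 11 + 6 = 84%

84%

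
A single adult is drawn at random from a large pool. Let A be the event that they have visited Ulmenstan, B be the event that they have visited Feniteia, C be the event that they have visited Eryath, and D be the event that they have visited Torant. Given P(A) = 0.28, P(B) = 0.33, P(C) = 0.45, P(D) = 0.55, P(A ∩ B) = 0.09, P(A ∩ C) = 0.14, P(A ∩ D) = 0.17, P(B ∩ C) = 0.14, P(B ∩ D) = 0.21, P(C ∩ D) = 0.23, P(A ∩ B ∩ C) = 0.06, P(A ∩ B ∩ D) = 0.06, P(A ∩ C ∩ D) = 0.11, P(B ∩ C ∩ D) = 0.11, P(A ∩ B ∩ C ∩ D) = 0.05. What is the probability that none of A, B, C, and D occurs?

0.08

By inclusion-exclusion,
P(A ∪ B ∪ C ∪ D) = 0.28 + 0.33 + 0.45 + 0.55 − 0.09 − 0.14 − 0.17 − 0.14 − 0.21 − 0.23 + 0.06 + 0.06 + 0.11 + 0.11 − 0.05 = 0.92
P(none) = 1 − 0.92 = 0.08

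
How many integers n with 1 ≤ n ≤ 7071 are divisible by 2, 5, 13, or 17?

4613

⌊7071/2⌋ + ⌊7071/5⌋ + ⌊7071/13⌋ + ⌊7071/17⌋ − ⌊7071/10⌋ − ⌊7071/26⌋ − ⌊7071/34⌋ − ⌊7071/65⌋ − ⌊7071/85⌋ − ⌊7071/221⌋ + ⌊7071/130⌋ + ⌊7071/170⌋ + ⌊7071/442⌋ + ⌊7071/1105⌋ − ⌊7071/2210⌋ = 3535 + 1414 + 543 + 415 − 707 − 271 − 207 − 108 − 83 − 31 + 54 + 41 + 15 + 6 − 3 = 4613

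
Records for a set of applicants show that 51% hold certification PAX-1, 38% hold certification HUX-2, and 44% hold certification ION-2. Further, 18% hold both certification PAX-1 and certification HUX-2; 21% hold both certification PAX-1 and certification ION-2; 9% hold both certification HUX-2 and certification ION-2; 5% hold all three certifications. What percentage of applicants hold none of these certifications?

10%

P(≥1) = 51 + 38 + 44 − 18 − 21 − 9 + 5 = 90%
P(none) = 100% − 90% = 10%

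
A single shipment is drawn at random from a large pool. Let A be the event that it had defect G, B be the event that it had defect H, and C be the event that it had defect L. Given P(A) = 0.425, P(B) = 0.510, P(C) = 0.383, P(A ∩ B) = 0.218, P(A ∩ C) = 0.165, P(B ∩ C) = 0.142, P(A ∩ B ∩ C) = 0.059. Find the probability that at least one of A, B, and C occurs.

Using inclusion–exclusion:
P(A ∪ B ∪ C) = 0.425 + 0.510 + 0.383 − 0.218 − 0.165 − 0.142 + 0.059 = 0.852

0.852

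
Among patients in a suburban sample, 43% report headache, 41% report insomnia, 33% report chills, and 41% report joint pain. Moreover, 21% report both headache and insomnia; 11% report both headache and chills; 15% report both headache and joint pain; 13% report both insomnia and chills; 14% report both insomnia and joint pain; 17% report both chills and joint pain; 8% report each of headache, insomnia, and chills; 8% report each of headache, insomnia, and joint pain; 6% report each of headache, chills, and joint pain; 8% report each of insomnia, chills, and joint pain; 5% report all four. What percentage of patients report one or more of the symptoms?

92%

P(≥1) = 43 + 41 + 33 + 41 − 21 − 11 − 15 − 13 − 14 − 17 + 8 + 8 + 6 + 8 − 5 = 92%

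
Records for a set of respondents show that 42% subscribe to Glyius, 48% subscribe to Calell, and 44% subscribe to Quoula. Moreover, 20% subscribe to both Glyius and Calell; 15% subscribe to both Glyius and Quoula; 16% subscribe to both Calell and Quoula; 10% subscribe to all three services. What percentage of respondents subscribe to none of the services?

7%

P(at least one) = 42 + 48 + 44 − 20 − 15 − 16 + 10 = 93%
P(none) = 100% − 93% = 7%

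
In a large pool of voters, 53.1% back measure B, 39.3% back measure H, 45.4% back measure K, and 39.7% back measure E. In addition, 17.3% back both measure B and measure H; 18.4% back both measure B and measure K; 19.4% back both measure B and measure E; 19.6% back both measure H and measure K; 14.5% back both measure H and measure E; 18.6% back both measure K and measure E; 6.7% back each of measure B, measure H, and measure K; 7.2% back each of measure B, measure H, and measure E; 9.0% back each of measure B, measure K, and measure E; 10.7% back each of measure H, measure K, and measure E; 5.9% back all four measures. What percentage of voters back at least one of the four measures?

97.4%

Inclusion–exclusion gives
P(at least one) = 53.1 + 39.3 + 45.4 + 39.7 − 17.3 − 18.4 − 19.4 − 19.6 − 14.5 − 18.6 + 6.7 + 7.2 + 9.0 + 10.7 − 5.9 = 97.4%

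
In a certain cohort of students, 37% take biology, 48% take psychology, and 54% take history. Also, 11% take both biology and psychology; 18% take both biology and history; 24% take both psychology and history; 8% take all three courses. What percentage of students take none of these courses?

6%

P(union) = 37 + 48 + 54 − 11 − 18 − 24 + 8 = 94%
P(none) = 100% − 94% = 6%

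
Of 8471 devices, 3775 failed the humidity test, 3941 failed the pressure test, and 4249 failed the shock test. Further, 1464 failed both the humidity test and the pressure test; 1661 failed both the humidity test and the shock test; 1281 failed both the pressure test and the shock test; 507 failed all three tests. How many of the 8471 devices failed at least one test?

N(≥1) = 3775 + 3941 + 4249 − 1464 − 1661 − 1281 + 507 = 8066

8066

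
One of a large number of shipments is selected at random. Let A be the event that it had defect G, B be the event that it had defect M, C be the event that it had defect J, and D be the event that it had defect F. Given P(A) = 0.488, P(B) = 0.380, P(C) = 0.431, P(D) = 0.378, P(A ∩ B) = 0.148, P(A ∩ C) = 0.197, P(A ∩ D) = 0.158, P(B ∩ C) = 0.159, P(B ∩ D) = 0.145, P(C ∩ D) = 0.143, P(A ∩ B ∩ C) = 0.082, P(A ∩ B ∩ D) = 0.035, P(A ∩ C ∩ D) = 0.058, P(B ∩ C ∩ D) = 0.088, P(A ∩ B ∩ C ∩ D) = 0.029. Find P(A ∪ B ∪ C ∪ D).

0.961

P(A ∪ B ∪ C ∪ D) = 0.488 + 0.380 + 0.431 + 0.378 − 0.148 − 0.197 − 0.158 − 0.159 − 0.145 − 0.143 + 0.082 + 0.035 + 0.058 + 0.088 − 0.029 = 0.961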